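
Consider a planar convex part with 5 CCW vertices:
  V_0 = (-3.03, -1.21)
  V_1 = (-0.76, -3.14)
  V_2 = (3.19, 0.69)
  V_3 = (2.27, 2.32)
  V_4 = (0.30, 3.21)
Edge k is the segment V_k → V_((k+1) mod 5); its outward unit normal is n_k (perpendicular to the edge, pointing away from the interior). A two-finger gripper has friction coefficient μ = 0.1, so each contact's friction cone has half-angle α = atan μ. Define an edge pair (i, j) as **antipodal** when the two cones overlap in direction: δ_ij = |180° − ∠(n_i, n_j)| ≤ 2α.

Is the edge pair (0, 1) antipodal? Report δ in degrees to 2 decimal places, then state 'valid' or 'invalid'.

α = atan 0.1 = 5.71°;  2α = 11.42°
edge 0: e_0 = (+2.27, -1.93);  n_0 = (-0.6477, -0.7619)
edge 1: e_1 = (+3.95, +3.83);  n_1 = (+0.6961, -0.7179)
∠(n_0, n_1) = 84.49°
δ = |180° − 84.49°| = 95.51°
95.51° > 2α = 11.42°  →  invalid

δ = 95.51°, invalid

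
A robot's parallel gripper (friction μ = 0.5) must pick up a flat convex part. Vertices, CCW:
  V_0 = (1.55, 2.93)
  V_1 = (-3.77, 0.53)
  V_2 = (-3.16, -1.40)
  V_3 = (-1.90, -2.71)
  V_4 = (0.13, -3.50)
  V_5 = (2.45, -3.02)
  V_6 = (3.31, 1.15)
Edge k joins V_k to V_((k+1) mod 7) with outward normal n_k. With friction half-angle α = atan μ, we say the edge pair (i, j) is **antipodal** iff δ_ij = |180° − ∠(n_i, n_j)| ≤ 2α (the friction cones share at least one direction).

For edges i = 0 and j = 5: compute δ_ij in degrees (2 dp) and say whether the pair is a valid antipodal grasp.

α = atan 0.5 = 26.57°;  2α = 53.13°
edge 0: e_0 = (-5.32, -2.40);  n_0 = (-0.4112, +0.9115)
edge 5: e_5 = (+0.86, +4.17);  n_5 = (+0.9794, -0.2020)
∠(n_0, n_5) = 125.93°
δ = |180° − 125.93°| = 54.07°
54.07° > 2α = 53.13°  →  invalid

δ = 54.07°, invalid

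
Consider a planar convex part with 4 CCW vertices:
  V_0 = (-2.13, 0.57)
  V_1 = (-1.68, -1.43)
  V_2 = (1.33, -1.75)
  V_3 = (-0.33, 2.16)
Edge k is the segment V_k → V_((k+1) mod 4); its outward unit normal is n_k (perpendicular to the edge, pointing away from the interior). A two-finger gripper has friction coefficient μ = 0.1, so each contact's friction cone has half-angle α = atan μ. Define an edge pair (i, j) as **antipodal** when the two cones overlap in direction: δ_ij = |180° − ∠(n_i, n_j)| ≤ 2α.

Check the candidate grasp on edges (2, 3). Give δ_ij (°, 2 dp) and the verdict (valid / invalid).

α = atan 0.1 = 5.71°;  2α = 11.42°
edge 2: e_2 = (-1.66, +3.91);  n_2 = (+0.9205, +0.3908)
edge 3: e_3 = (-1.80, -1.59);  n_3 = (-0.6620, +0.7495)
∠(n_2, n_3) = 108.45°
δ = |180° − 108.45°| = 71.55°
71.55° > 2α = 11.42°  →  invalid

δ = 71.55°, invalid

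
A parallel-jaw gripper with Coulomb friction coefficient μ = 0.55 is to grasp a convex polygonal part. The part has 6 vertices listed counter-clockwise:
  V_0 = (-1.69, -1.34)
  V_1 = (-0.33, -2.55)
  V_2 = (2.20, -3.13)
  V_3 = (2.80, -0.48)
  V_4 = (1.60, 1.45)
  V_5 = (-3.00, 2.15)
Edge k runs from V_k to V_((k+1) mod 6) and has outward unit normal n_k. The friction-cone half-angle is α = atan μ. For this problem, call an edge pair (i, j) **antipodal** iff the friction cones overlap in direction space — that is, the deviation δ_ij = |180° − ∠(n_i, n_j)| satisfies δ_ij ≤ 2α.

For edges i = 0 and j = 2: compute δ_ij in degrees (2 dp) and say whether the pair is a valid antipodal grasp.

δ = 61.10°, invalid

α = atan 0.55 = 28.81°;  2α = 57.62°
edge 0: e_0 = (+1.36, -1.21);  n_0 = (-0.6647, -0.7471)
edge 2: e_2 = (+0.60, +2.65);  n_2 = (+0.9753, -0.2208)
∠(n_0, n_2) = 118.90°
δ = |180° − 118.90°| = 61.10°
61.10° > 2α = 57.62°  →  invalid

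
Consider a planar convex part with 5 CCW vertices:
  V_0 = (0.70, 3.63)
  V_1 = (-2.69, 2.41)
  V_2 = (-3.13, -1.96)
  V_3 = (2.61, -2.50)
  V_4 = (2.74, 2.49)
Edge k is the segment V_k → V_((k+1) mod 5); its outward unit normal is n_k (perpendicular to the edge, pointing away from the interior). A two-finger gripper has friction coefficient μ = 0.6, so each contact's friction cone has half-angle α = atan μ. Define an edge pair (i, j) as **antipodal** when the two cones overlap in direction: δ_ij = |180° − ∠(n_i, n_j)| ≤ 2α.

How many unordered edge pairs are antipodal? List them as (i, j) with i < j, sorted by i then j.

α = atan 0.6 = 30.96°;  2α = 61.93°
n_0 = (-0.3386, +0.9409)
n_1 = (-0.9950, +0.1002)
n_2 = (-0.0937, -0.9956)
n_3 = (+0.9997, -0.0260)
n_4 = (+0.4878, +0.8729)
  (0,1): δ = 115.54°  ·
  (0,2): δ = 25.17°  ✓
  (0,3): δ = 68.71°  ·
  (0,4): δ = 131.01°  ·
  (1,2): δ = 89.62°  ·
  (1,3): δ = 4.26°  ✓
  (1,4): δ = 66.55°  ·
  (2,3): δ = 86.12°  ·
  (2,4): δ = 23.82°  ✓
  (3,4): δ = 117.71°  ·
antipodal pairs: 3

count = 3; pairs: (0,2), (1,3), (2,4)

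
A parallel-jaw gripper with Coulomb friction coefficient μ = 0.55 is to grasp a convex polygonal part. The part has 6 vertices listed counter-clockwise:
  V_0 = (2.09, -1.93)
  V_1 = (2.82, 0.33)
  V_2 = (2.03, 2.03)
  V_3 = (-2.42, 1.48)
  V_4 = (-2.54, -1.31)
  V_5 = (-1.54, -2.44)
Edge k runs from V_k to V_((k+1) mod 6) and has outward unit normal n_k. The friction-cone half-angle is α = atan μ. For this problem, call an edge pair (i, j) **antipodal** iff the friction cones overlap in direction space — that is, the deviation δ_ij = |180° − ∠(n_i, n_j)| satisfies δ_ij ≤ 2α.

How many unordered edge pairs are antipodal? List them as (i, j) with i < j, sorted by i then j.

α = atan 0.55 = 28.81°;  2α = 57.62°
n_0 = (+0.9516, -0.3074)
n_1 = (+0.9069, +0.4214)
n_2 = (-0.1227, +0.9924)
n_3 = (-0.9991, +0.0430)
n_4 = (-0.7489, -0.6627)
n_5 = (+0.1391, -0.9903)
  (0,1): δ = 137.17°  ·
  (0,2): δ = 65.05°  ·
  (0,3): δ = 15.44°  ✓
  (0,4): δ = 59.41°  ·
  (0,5): δ = 115.90°  ·
  (1,2): δ = 107.88°  ·
  (1,3): δ = 27.39°  ✓
  (1,4): δ = 16.58°  ✓
  (1,5): δ = 73.07°  ·
  (2,3): δ = 99.51°  ·
  (2,4): δ = 55.54°  ✓
  (2,5): δ = 0.95°  ✓
  (3,4): δ = 136.03°  ·
  (3,5): δ = 79.54°  ·
  (4,5): δ = 123.51°  ·
antipodal pairs: 5

count = 5; pairs: (0,3), (1,3), (1,4), (2,4), (2,5)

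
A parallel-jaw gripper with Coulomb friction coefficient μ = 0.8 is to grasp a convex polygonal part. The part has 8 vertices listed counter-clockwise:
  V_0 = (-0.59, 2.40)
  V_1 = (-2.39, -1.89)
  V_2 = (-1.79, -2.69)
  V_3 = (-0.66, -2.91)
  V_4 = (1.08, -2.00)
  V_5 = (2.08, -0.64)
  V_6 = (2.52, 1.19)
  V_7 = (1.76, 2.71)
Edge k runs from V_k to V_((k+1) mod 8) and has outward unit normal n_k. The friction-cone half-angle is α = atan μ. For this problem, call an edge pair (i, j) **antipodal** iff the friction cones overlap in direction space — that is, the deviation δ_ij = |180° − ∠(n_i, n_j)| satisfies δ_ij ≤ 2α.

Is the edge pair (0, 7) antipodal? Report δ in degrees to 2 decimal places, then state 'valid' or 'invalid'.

α = atan 0.8 = 38.66°;  2α = 77.32°
edge 0: e_0 = (-1.80, -4.29);  n_0 = (-0.9221, +0.3869)
edge 7: e_7 = (-2.35, -0.31);  n_7 = (-0.1308, +0.9914)
∠(n_0, n_7) = 59.72°
δ = |180° − 59.72°| = 120.28°
120.28° > 2α = 77.32°  →  invalid

δ = 120.28°, invalid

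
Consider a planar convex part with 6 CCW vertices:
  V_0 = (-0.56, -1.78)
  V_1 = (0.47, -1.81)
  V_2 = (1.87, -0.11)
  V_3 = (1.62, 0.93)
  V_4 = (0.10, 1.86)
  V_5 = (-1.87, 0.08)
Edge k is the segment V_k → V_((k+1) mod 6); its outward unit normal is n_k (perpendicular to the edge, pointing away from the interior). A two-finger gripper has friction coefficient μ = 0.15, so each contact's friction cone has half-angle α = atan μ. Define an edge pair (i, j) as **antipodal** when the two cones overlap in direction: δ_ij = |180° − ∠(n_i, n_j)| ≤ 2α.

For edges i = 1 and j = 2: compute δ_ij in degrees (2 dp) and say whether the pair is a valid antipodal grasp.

α = atan 0.15 = 8.53°;  2α = 17.06°
edge 1: e_1 = (+1.40, +1.70);  n_1 = (+0.7719, -0.6357)
edge 2: e_2 = (-0.25, +1.04);  n_2 = (+0.9723, +0.2337)
∠(n_1, n_2) = 52.99°
δ = |180° − 52.99°| = 127.01°
127.01° > 2α = 17.06°  →  invalid

δ = 127.01°, invalid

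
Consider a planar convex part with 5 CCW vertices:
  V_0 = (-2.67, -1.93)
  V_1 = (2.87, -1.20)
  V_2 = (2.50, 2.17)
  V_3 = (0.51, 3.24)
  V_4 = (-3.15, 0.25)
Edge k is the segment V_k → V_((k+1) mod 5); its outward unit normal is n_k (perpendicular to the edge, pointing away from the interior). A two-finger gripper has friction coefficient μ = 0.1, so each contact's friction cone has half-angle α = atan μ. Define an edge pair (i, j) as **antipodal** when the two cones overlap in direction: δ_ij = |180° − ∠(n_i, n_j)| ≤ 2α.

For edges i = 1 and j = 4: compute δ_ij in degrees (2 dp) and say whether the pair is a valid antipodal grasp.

δ = 6.15°, valid

α = atan 0.1 = 5.71°;  2α = 11.42°
edge 1: e_1 = (-0.37, +3.37);  n_1 = (+0.9940, +0.1091)
edge 4: e_4 = (+0.48, -2.18);  n_4 = (-0.9766, -0.2150)
∠(n_1, n_4) = 173.85°
δ = |180° − 173.85°| = 6.15°
6.15° ≤ 2α = 11.42°  →  valid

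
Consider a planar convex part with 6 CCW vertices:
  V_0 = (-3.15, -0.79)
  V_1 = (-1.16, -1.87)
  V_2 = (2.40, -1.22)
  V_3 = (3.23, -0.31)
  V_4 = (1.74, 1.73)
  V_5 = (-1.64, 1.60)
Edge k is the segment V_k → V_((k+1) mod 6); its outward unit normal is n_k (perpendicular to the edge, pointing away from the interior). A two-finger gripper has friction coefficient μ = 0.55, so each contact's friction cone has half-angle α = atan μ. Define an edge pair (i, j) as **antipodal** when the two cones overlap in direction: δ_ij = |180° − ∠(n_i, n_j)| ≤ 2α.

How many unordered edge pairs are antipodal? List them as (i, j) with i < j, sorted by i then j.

count = 6; pairs: (0,3), (0,4), (1,4), (1,5), (2,4), (2,5)

α = atan 0.55 = 28.81°;  2α = 57.62°
n_0 = (-0.4770, -0.8789)
n_1 = (+0.1796, -0.9837)
n_2 = (+0.7388, -0.6739)
n_3 = (+0.8075, +0.5898)
n_4 = (-0.0384, +0.9993)
n_5 = (-0.8454, +0.5341)
  (0,1): δ = 141.16°  ·
  (0,2): δ = 103.88°  ·
  (0,3): δ = 25.37°  ✓
  (0,4): δ = 30.69°  ✓
  (0,5): δ = 86.20°  ·
  (1,2): δ = 142.71°  ·
  (1,3): δ = 64.20°  ·
  (1,4): δ = 8.14°  ✓
  (1,5): δ = 47.37°  ✓
  (2,3): δ = 101.49°  ·
  (2,4): δ = 45.43°  ✓
  (2,5): δ = 10.08°  ✓
  (3,4): δ = 123.94°  ·
  (3,5): δ = 68.43°  ·
  (4,5): δ = 124.49°  ·
antipodal pairs: 6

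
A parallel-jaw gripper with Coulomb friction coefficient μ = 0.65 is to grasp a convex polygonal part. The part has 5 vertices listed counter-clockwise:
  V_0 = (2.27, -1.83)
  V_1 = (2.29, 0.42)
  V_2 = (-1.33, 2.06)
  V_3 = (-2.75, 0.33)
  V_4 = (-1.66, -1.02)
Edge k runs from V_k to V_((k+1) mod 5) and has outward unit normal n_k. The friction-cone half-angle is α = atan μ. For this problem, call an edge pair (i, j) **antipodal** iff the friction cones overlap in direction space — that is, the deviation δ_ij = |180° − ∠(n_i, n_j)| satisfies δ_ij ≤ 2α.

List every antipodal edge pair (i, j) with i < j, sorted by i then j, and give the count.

α = atan 0.65 = 33.02°;  2α = 66.05°
n_0 = (+1.0000, -0.0089)
n_1 = (+0.4127, +0.9109)
n_2 = (-0.7730, +0.6345)
n_3 = (-0.7780, -0.6282)
n_4 = (-0.2019, -0.9794)
  (0,1): δ = 113.86°  ·
  (0,2): δ = 38.87°  ✓
  (0,3): δ = 39.43°  ✓
  (0,4): δ = 78.86°  ·
  (1,2): δ = 105.01°  ·
  (1,3): δ = 26.71°  ✓
  (1,4): δ = 12.73°  ✓
  (2,3): δ = 101.70°  ·
  (2,4): δ = 62.27°  ✓
  (3,4): δ = 140.56°  ·
antipodal pairs: 5

count = 5; pairs: (0,2), (0,3), (1,3), (1,4), (2,4)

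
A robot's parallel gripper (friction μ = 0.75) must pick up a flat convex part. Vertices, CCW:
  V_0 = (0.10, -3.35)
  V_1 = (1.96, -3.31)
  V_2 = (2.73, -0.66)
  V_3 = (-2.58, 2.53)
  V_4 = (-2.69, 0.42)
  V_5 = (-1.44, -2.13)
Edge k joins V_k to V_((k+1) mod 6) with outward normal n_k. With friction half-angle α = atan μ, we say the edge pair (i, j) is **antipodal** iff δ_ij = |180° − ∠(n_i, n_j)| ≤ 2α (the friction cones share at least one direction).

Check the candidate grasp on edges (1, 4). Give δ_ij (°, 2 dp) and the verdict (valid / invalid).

δ = 42.32°, valid

α = atan 0.75 = 36.87°;  2α = 73.74°
edge 1: e_1 = (+0.77, +2.65);  n_1 = (+0.9603, -0.2790)
edge 4: e_4 = (+1.25, -2.55);  n_4 = (-0.8979, -0.4402)
∠(n_1, n_4) = 137.68°
δ = |180° − 137.68°| = 42.32°
42.32° ≤ 2α = 73.74°  →  valid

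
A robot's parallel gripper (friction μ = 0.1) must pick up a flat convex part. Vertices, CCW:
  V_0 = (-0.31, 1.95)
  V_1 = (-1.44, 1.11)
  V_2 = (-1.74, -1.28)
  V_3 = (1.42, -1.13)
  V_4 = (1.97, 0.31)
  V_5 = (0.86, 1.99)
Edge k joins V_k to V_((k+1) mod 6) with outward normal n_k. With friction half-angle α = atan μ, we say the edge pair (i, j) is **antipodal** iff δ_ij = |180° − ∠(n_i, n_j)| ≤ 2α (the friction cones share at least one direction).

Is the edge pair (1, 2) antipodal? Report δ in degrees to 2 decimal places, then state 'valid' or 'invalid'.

δ = 80.13°, invalid

α = atan 0.1 = 5.71°;  2α = 11.42°
edge 1: e_1 = (-0.30, -2.39);  n_1 = (-0.9922, +0.1245)
edge 2: e_2 = (+3.16, +0.15);  n_2 = (+0.0474, -0.9989)
∠(n_1, n_2) = 99.87°
δ = |180° − 99.87°| = 80.13°
80.13° > 2α = 11.42°  →  invalid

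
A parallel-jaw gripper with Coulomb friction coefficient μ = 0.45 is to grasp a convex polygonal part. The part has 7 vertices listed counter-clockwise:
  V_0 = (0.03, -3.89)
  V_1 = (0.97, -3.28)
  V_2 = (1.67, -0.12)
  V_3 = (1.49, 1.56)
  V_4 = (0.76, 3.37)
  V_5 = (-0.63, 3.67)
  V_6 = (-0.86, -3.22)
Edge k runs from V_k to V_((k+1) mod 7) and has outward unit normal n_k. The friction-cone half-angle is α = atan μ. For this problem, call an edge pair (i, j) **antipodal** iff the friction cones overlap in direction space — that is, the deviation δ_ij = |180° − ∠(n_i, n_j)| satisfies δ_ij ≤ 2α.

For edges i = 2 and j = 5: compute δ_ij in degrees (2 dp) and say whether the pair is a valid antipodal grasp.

δ = 8.03°, valid

α = atan 0.45 = 24.23°;  2α = 48.46°
edge 2: e_2 = (-0.18, +1.68);  n_2 = (+0.9943, +0.1065)
edge 5: e_5 = (-0.23, -6.89);  n_5 = (-0.9994, +0.0334)
∠(n_2, n_5) = 171.97°
δ = |180° − 171.97°| = 8.03°
8.03° ≤ 2α = 48.46°  →  valid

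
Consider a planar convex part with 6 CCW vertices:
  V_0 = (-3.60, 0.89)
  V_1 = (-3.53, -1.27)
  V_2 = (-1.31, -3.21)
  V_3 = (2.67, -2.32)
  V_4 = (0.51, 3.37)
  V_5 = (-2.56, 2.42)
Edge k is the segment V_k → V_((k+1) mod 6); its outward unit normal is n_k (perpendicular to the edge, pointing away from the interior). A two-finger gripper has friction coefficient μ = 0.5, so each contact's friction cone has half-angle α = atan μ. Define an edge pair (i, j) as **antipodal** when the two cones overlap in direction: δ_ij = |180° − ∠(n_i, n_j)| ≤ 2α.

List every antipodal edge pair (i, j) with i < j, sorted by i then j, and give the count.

count = 4; pairs: (0,3), (1,3), (2,4), (2,5)

α = atan 0.5 = 26.57°;  2α = 53.13°
n_0 = (-0.9995, -0.0324)
n_1 = (-0.6580, -0.7530)
n_2 = (+0.2182, -0.9759)
n_3 = (+0.9349, +0.3549)
n_4 = (-0.2956, +0.9553)
n_5 = (-0.8270, +0.5622)
  (0,1): δ = 133.01°  ·
  (0,2): δ = 79.25°  ·
  (0,3): δ = 18.93°  ✓
  (0,4): δ = 105.34°  ·
  (0,5): δ = 143.94°  ·
  (1,2): δ = 126.25°  ·
  (1,3): δ = 28.06°  ✓
  (1,4): δ = 58.34°  ·
  (1,5): δ = 96.94°  ·
  (2,3): δ = 81.82°  ·
  (2,4): δ = 4.59°  ✓
  (2,5): δ = 43.19°  ✓
  (3,4): δ = 93.59°  ·
  (3,5): δ = 54.99°  ·
  (4,5): δ = 141.40°  ·
antipodal pairs: 4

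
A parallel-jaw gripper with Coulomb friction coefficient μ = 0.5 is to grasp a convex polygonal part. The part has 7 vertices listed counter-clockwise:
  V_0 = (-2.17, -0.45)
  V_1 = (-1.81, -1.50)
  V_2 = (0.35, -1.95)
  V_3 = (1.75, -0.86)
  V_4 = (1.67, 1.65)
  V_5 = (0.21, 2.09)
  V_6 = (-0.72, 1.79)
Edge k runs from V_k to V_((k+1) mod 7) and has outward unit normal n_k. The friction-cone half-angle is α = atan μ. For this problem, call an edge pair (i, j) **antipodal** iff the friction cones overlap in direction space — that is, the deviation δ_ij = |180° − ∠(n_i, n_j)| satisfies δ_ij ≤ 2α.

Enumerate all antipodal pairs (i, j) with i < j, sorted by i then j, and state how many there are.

α = atan 0.5 = 26.57°;  2α = 53.13°
n_0 = (-0.9459, -0.3243)
n_1 = (-0.2040, -0.9790)
n_2 = (+0.6143, -0.7890)
n_3 = (+0.9995, +0.0319)
n_4 = (+0.2886, +0.9575)
n_5 = (-0.3070, +0.9517)
n_6 = (-0.8395, +0.5434)
  (0,1): δ = 120.69°  ·
  (0,2): δ = 71.02°  ·
  (0,3): δ = 17.10°  ✓
  (0,4): δ = 54.30°  ·
  (0,5): δ = 88.95°  ·
  (0,6): δ = 128.16°  ·
  (1,2): δ = 130.33°  ·
  (1,3): δ = 76.41°  ·
  (1,4): δ = 5.00°  ✓
  (1,5): δ = 29.65°  ✓
  (1,6): δ = 68.85°  ·
  (2,3): δ = 126.08°  ·
  (2,4): δ = 54.67°  ·
  (2,5): δ = 20.02°  ✓
  (2,6): δ = 19.18°  ✓
  (3,4): δ = 108.60°  ·
  (3,5): δ = 73.95°  ·
  (3,6): δ = 34.74°  ✓
  (4,5): δ = 145.35°  ·
  (4,6): δ = 106.14°  ·
  (5,6): δ = 140.79°  ·
antipodal pairs: 6

count = 6; pairs: (0,3), (1,4), (1,5), (2,5), (2,6), (3,6)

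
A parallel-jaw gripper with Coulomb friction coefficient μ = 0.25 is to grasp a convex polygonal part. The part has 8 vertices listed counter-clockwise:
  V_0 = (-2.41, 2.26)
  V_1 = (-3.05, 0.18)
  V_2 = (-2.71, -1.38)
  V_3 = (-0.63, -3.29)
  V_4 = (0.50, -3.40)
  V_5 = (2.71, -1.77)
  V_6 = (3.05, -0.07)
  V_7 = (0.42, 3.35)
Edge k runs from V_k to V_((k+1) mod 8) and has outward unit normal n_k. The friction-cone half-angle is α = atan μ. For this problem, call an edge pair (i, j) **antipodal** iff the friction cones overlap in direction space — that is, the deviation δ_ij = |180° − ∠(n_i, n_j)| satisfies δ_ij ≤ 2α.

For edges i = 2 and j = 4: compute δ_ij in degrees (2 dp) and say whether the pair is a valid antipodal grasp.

α = atan 0.25 = 14.04°;  2α = 28.07°
edge 2: e_2 = (+2.08, -1.91);  n_2 = (-0.6764, -0.7366)
edge 4: e_4 = (+2.21, +1.63);  n_4 = (+0.5936, -0.8048)
∠(n_2, n_4) = 78.97°
δ = |180° − 78.97°| = 101.03°
101.03° > 2α = 28.07°  →  invalid

δ = 101.03°, invalid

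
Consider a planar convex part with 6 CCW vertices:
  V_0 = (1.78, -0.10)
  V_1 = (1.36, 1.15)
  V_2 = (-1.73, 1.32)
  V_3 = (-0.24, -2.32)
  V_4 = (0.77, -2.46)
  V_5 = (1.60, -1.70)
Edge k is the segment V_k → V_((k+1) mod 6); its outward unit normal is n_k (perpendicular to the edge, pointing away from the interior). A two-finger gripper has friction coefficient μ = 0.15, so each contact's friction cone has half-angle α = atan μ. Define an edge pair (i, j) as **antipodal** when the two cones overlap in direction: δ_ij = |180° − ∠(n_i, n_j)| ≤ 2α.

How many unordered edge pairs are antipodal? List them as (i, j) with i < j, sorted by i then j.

count = 2; pairs: (0,2), (1,3)

α = atan 0.15 = 8.53°;  2α = 17.06°
n_0 = (+0.9479, +0.3185)
n_1 = (+0.0549, +0.9985)
n_2 = (-0.9255, -0.3788)
n_3 = (-0.1373, -0.9905)
n_4 = (+0.6753, -0.7375)
n_5 = (+0.9937, -0.1118)
  (0,1): δ = 111.72°  ·
  (0,2): δ = 3.69°  ✓
  (0,3): δ = 63.54°  ·
  (0,4): δ = 113.91°  ·
  (0,5): δ = 155.01°  ·
  (1,2): δ = 64.59°  ·
  (1,3): δ = 4.74°  ✓
  (1,4): δ = 45.63°  ·
  (1,5): δ = 86.73°  ·
  (2,3): δ = 120.15°  ·
  (2,4): δ = 69.78°  ·
  (2,5): δ = 28.68°  ·
  (3,4): δ = 129.63°  ·
  (3,5): δ = 88.53°  ·
  (4,5): δ = 138.90°  ·
antipodal pairs: 2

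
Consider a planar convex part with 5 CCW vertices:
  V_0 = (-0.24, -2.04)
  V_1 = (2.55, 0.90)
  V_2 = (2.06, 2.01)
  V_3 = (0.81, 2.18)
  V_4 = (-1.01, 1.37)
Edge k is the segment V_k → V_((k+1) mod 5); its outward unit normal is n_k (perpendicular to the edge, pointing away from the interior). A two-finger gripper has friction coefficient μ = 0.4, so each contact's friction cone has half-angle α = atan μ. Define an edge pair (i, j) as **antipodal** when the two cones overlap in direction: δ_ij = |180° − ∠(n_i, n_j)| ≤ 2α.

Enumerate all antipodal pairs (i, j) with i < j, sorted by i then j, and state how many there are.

count = 2; pairs: (0,3), (1,4)

α = atan 0.4 = 21.80°;  2α = 43.60°
n_0 = (+0.7254, -0.6884)
n_1 = (+0.9148, +0.4038)
n_2 = (+0.1348, +0.9909)
n_3 = (-0.4066, +0.9136)
n_4 = (-0.9754, -0.2203)
  (0,1): δ = 112.68°  ·
  (0,2): δ = 54.24°  ·
  (0,3): δ = 22.51°  ✓
  (0,4): δ = 56.22°  ·
  (1,2): δ = 121.56°  ·
  (1,3): δ = 89.83°  ·
  (1,4): δ = 11.09°  ✓
  (2,3): δ = 148.26°  ·
  (2,4): δ = 69.53°  ·
  (3,4): δ = 101.27°  ·
antipodal pairs: 2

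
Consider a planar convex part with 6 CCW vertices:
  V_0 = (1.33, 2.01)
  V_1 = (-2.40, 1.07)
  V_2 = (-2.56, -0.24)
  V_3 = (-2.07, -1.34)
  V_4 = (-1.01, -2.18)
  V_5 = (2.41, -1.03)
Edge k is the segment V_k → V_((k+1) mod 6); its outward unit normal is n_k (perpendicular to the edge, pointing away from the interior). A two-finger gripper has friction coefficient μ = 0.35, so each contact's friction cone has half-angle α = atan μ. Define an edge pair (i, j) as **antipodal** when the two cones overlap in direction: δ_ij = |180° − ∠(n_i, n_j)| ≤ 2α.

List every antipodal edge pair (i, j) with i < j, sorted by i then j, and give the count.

count = 4; pairs: (0,4), (1,5), (2,5), (3,5)

α = atan 0.35 = 19.29°;  2α = 38.58°
n_0 = (-0.2444, +0.9697)
n_1 = (-0.9926, +0.1212)
n_2 = (-0.9135, -0.4069)
n_3 = (-0.6211, -0.7837)
n_4 = (+0.3187, -0.9478)
n_5 = (+0.9423, +0.3348)
  (0,1): δ = 111.11°  ·
  (0,2): δ = 80.13°  ·
  (0,3): δ = 52.54°  ·
  (0,4): δ = 4.44°  ✓
  (0,5): δ = 95.41°  ·
  (1,2): δ = 149.03°  ·
  (1,3): δ = 121.43°  ·
  (1,4): δ = 64.45°  ·
  (1,5): δ = 26.52°  ✓
  (2,3): δ = 152.41°  ·
  (2,4): δ = 95.43°  ·
  (2,5): δ = 4.45°  ✓
  (3,4): δ = 123.02°  ·
  (3,5): δ = 32.05°  ✓
  (4,5): δ = 89.03°  ·
antipodal pairs: 4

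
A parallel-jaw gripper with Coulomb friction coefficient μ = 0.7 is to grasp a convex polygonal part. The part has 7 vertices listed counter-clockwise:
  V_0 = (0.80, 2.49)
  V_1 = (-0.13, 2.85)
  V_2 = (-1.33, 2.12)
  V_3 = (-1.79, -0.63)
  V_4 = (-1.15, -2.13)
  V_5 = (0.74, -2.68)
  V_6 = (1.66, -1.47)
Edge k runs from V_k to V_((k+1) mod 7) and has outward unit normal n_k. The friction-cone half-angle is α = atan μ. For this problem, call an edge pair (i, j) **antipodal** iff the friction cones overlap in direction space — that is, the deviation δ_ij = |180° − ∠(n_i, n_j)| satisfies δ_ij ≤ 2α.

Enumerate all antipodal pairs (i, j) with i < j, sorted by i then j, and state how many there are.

count = 9; pairs: (0,3), (0,4), (1,4), (1,5), (2,5), (2,6), (3,5), (3,6), (4,6)

α = atan 0.7 = 34.99°;  2α = 69.98°
n_0 = (+0.3610, +0.9326)
n_1 = (-0.5197, +0.8543)
n_2 = (-0.9863, +0.1650)
n_3 = (-0.9198, -0.3924)
n_4 = (-0.2794, -0.9602)
n_5 = (+0.7960, -0.6053)
n_6 = (+0.9772, +0.2122)
  (0,1): δ = 127.53°  ·
  (0,2): δ = 78.33°  ·
  (0,3): δ = 45.73°  ✓
  (0,4): δ = 4.94°  ✓
  (0,5): δ = 73.91°  ·
  (0,6): δ = 123.41°  ·
  (1,2): δ = 130.81°  ·
  (1,3): δ = 98.21°  ·
  (1,4): δ = 47.54°  ✓
  (1,5): δ = 21.44°  ✓
  (1,6): δ = 70.94°  ·
  (2,3): δ = 147.40°  ·
  (2,4): δ = 96.73°  ·
  (2,5): δ = 27.75°  ✓
  (2,6): δ = 21.75°  ✓
  (3,4): δ = 129.33°  ·
  (3,5): δ = 60.35°  ✓
  (3,6): δ = 10.85°  ✓
  (4,5): δ = 111.02°  ·
  (4,6): δ = 61.52°  ✓
  (5,6): δ = 130.50°  ·
antipodal pairs: 9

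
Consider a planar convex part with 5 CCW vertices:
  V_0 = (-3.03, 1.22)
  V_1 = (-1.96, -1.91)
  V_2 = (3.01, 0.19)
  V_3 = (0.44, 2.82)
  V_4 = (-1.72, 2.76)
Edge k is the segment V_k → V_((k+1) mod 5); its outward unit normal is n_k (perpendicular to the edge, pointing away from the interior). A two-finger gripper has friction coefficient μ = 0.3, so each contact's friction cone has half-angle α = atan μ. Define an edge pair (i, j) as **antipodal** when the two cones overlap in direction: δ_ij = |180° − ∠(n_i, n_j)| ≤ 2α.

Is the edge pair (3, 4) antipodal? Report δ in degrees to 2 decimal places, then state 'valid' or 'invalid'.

δ = 131.98°, invalid

α = atan 0.3 = 16.70°;  2α = 33.40°
edge 3: e_3 = (-2.16, -0.06);  n_3 = (-0.0278, +0.9996)
edge 4: e_4 = (-1.31, -1.54);  n_4 = (-0.7617, +0.6479)
∠(n_3, n_4) = 48.02°
δ = |180° − 48.02°| = 131.98°
131.98° > 2α = 33.40°  →  invalid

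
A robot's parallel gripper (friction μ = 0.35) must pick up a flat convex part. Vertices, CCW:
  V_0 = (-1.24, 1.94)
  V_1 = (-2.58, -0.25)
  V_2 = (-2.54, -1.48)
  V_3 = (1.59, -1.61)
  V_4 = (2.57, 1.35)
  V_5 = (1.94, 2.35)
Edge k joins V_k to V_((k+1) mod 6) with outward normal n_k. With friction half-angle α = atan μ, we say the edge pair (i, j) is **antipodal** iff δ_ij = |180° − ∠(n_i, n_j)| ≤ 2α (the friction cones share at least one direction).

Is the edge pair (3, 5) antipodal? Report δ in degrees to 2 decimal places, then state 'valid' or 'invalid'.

δ = 64.33°, invalid

α = atan 0.35 = 19.29°;  2α = 38.58°
edge 3: e_3 = (+0.98, +2.96);  n_3 = (+0.9493, -0.3143)
edge 5: e_5 = (-3.18, -0.41);  n_5 = (-0.1279, +0.9918)
∠(n_3, n_5) = 115.67°
δ = |180° − 115.67°| = 64.33°
64.33° > 2α = 38.58°  →  invalid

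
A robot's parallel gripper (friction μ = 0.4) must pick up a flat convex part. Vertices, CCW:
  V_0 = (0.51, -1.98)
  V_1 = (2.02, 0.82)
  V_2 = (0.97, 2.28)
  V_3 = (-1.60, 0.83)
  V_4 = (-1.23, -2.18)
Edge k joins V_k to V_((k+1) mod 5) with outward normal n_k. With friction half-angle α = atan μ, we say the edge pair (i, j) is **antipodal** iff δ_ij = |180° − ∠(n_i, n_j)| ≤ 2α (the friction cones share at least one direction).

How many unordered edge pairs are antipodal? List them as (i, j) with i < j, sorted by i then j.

count = 4; pairs: (0,2), (0,3), (1,3), (2,4)

α = atan 0.4 = 21.80°;  2α = 43.60°
n_0 = (+0.8802, -0.4747)
n_1 = (+0.8119, +0.5839)
n_2 = (-0.4914, +0.8709)
n_3 = (-0.9925, -0.1220)
n_4 = (+0.1142, -0.9935)
  (0,1): δ = 115.94°  ·
  (0,2): δ = 32.23°  ✓
  (0,3): δ = 35.35°  ✓
  (0,4): δ = 124.89°  ·
  (1,2): δ = 96.29°  ·
  (1,3): δ = 28.72°  ✓
  (1,4): δ = 60.83°  ·
  (2,3): δ = 112.42°  ·
  (2,4): δ = 22.87°  ✓
  (3,4): δ = 90.45°  ·
antipodal pairs: 4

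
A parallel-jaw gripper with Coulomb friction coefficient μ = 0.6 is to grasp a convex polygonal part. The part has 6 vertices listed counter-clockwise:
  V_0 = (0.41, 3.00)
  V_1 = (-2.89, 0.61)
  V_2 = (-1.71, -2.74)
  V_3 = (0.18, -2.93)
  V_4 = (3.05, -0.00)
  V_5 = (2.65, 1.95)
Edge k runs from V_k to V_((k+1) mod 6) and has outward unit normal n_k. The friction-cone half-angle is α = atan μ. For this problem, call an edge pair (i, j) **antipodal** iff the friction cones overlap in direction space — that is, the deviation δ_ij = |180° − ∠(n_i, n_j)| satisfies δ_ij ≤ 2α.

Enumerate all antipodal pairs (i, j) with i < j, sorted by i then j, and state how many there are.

α = atan 0.6 = 30.96°;  2α = 61.93°
n_0 = (-0.5866, +0.8099)
n_1 = (-0.9432, -0.3322)
n_2 = (-0.1000, -0.9950)
n_3 = (+0.7144, -0.6998)
n_4 = (+0.9796, +0.2009)
n_5 = (+0.4244, +0.9055)
  (0,1): δ = 106.51°  ·
  (0,2): δ = 41.65°  ✓
  (0,3): δ = 9.68°  ✓
  (0,4): δ = 65.68°  ·
  (0,5): δ = 118.97°  ·
  (1,2): δ = 115.14°  ·
  (1,3): δ = 63.81°  ·
  (1,4): δ = 7.81°  ✓
  (1,5): δ = 45.48°  ✓
  (2,3): δ = 128.67°  ·
  (2,4): δ = 72.67°  ·
  (2,5): δ = 19.37°  ✓
  (3,4): δ = 124.00°  ·
  (3,5): δ = 70.71°  ·
  (4,5): δ = 126.71°  ·
antipodal pairs: 5

count = 5; pairs: (0,2), (0,3), (1,4), (1,5), (2,5)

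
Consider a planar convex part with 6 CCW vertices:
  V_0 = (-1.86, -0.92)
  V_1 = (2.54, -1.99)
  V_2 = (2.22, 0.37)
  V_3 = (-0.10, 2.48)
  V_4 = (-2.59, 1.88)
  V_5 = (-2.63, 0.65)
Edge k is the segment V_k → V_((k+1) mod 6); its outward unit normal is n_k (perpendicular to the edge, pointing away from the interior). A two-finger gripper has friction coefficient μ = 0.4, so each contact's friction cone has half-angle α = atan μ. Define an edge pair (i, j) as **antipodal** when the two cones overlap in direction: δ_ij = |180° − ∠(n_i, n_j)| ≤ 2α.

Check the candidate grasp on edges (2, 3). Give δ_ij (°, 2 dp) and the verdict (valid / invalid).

α = atan 0.4 = 21.80°;  2α = 43.60°
edge 2: e_2 = (-2.32, +2.11);  n_2 = (+0.6728, +0.7398)
edge 3: e_3 = (-2.49, -0.60);  n_3 = (-0.2343, +0.9722)
∠(n_2, n_3) = 55.83°
δ = |180° − 55.83°| = 124.17°
124.17° > 2α = 43.60°  →  invalid

δ = 124.17°, invalid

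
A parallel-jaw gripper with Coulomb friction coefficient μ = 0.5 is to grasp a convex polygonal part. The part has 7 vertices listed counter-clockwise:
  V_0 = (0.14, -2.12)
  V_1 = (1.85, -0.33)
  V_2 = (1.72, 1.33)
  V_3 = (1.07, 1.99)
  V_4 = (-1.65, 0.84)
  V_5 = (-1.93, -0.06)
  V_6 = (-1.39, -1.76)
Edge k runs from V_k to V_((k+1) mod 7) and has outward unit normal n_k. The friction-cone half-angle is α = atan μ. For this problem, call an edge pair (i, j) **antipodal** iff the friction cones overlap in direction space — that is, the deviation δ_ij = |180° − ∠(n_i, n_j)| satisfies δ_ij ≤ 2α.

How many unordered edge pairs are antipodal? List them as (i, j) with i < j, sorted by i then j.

α = atan 0.5 = 26.57°;  2α = 53.13°
n_0 = (+0.7231, -0.6908)
n_1 = (+0.9969, +0.0781)
n_2 = (+0.7125, +0.7017)
n_3 = (-0.3894, +0.9211)
n_4 = (-0.9549, +0.2971)
n_5 = (-0.9531, -0.3027)
n_6 = (-0.2290, -0.9734)
  (0,1): δ = 131.83°  ·
  (0,2): δ = 91.75°  ·
  (0,3): δ = 23.39°  ✓
  (0,4): δ = 26.41°  ✓
  (0,5): δ = 61.31°  ·
  (0,6): δ = 120.45°  ·
  (1,2): δ = 139.92°  ·
  (1,3): δ = 71.56°  ·
  (1,4): δ = 21.76°  ✓
  (1,5): δ = 13.14°  ✓
  (1,6): δ = 72.28°  ·
  (2,3): δ = 111.64°  ·
  (2,4): δ = 61.84°  ·
  (2,5): δ = 26.94°  ✓
  (2,6): δ = 32.20°  ✓
  (3,4): δ = 130.20°  ·
  (3,5): δ = 95.30°  ·
  (3,6): δ = 36.16°  ✓
  (4,5): δ = 145.10°  ·
  (4,6): δ = 85.96°  ·
  (5,6): δ = 120.86°  ·
antipodal pairs: 7

count = 7; pairs: (0,3), (0,4), (1,4), (1,5), (2,5), (2,6), (3,6)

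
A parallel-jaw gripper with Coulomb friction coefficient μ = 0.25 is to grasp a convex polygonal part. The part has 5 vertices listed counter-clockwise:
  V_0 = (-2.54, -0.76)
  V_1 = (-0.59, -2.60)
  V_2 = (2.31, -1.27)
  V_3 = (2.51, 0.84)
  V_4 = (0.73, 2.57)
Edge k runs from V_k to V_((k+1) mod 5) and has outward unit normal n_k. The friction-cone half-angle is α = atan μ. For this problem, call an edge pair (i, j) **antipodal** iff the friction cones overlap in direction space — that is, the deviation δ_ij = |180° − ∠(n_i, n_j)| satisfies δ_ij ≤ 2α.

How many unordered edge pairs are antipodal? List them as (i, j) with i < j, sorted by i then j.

count = 2; pairs: (0,3), (1,4)

α = atan 0.25 = 14.04°;  2α = 28.07°
n_0 = (-0.6863, -0.7273)
n_1 = (+0.4169, -0.9090)
n_2 = (+0.9955, -0.0944)
n_3 = (+0.6970, +0.7171)
n_4 = (-0.7135, +0.7006)
  (0,1): δ = 112.03°  ·
  (0,2): δ = 52.08°  ·
  (0,3): δ = 0.85°  ✓
  (0,4): δ = 88.86°  ·
  (1,2): δ = 120.05°  ·
  (1,3): δ = 68.82°  ·
  (1,4): δ = 20.88°  ✓
  (2,3): δ = 128.77°  ·
  (2,4): δ = 39.06°  ·
  (3,4): δ = 90.30°  ·
antipodal pairs: 2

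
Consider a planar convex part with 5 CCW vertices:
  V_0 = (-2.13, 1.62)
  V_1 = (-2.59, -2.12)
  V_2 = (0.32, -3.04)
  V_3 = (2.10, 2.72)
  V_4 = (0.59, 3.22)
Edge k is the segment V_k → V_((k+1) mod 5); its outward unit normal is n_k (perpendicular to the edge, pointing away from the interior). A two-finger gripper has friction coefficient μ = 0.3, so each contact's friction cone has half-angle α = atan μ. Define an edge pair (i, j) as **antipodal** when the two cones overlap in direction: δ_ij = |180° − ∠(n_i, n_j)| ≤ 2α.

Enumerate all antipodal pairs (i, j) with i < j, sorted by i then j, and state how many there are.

count = 2; pairs: (0,2), (1,3)

α = atan 0.3 = 16.70°;  2α = 33.40°
n_0 = (-0.9925, +0.1221)
n_1 = (-0.3014, -0.9535)
n_2 = (+0.9554, -0.2953)
n_3 = (+0.3143, +0.9493)
n_4 = (-0.5070, +0.8619)
  (0,1): δ = 100.53°  ·
  (0,2): δ = 10.16°  ✓
  (0,3): δ = 78.69°  ·
  (0,4): δ = 127.48°  ·
  (1,2): δ = 89.63°  ·
  (1,3): δ = 0.78°  ✓
  (1,4): δ = 48.01°  ·
  (2,3): δ = 91.15°  ·
  (2,4): δ = 42.36°  ·
  (3,4): δ = 131.21°  ·
antipodal pairs: 2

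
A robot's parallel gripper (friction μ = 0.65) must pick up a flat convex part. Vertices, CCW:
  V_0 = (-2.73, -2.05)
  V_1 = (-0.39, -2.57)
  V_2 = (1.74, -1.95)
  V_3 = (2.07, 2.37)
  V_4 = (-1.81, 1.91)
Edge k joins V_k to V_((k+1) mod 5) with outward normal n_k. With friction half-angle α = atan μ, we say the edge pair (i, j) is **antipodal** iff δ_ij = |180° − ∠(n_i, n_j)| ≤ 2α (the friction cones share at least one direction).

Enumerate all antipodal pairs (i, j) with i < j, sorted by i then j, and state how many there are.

α = atan 0.65 = 33.02°;  2α = 66.05°
n_0 = (-0.2169, -0.9762)
n_1 = (+0.2795, -0.9602)
n_2 = (+0.9971, -0.0762)
n_3 = (-0.1177, +0.9930)
n_4 = (-0.9741, +0.2263)
  (0,1): δ = 151.24°  ·
  (0,2): δ = 81.84°  ·
  (0,3): δ = 19.29°  ✓
  (0,4): δ = 89.45°  ·
  (1,2): δ = 110.60°  ·
  (1,3): δ = 9.47°  ✓
  (1,4): δ = 60.69°  ✓
  (2,3): δ = 78.87°  ·
  (2,4): δ = 8.71°  ✓
  (3,4): δ = 109.84°  ·
antipodal pairs: 4

count = 4; pairs: (0,3), (1,3), (1,4), (2,4)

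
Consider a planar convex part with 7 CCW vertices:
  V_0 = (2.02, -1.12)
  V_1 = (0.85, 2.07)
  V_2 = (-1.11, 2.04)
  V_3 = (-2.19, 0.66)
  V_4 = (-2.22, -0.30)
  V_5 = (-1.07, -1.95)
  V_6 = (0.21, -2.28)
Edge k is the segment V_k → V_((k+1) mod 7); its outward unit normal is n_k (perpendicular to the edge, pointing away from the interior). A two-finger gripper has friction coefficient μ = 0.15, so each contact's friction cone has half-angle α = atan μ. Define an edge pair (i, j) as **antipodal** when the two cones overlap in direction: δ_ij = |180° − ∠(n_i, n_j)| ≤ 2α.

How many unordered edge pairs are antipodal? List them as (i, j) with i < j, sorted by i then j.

count = 2; pairs: (0,4), (1,5)

α = atan 0.15 = 8.53°;  2α = 17.06°
n_0 = (+0.9388, +0.3443)
n_1 = (-0.0153, +0.9999)
n_2 = (-0.7875, +0.6163)
n_3 = (-0.9995, +0.0312)
n_4 = (-0.8204, -0.5718)
n_5 = (-0.2496, -0.9683)
n_6 = (+0.5396, -0.8419)
  (0,1): δ = 109.26°  ·
  (0,2): δ = 58.19°  ·
  (0,3): δ = 21.93°  ·
  (0,4): δ = 14.73°  ✓
  (0,5): δ = 55.40°  ·
  (0,6): δ = 102.51°  ·
  (1,2): δ = 128.92°  ·
  (1,3): δ = 92.67°  ·
  (1,4): δ = 56.00°  ·
  (1,5): δ = 15.33°  ✓
  (1,6): δ = 31.78°  ·
  (2,3): δ = 143.74°  ·
  (2,4): δ = 107.08°  ·
  (2,5): δ = 66.41°  ·
  (2,6): δ = 19.30°  ·
  (3,4): δ = 143.33°  ·
  (3,5): δ = 102.67°  ·
  (3,6): δ = 55.55°  ·
  (4,5): δ = 139.33°  ·
  (4,6): δ = 92.22°  ·
  (5,6): δ = 132.89°  ·
antipodal pairs: 2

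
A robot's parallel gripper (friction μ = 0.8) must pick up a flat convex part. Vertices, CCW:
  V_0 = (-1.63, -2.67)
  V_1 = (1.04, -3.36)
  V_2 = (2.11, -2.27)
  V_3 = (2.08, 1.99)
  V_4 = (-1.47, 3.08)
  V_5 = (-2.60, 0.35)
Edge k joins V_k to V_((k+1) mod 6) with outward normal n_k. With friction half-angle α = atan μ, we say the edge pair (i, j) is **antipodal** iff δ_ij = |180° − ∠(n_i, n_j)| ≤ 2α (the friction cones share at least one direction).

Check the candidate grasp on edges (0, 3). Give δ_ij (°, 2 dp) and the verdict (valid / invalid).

α = atan 0.8 = 38.66°;  2α = 77.32°
edge 0: e_0 = (+2.67, -0.69);  n_0 = (-0.2502, -0.9682)
edge 3: e_3 = (-3.55, +1.09);  n_3 = (+0.2935, +0.9560)
∠(n_0, n_3) = 177.42°
δ = |180° − 177.42°| = 2.58°
2.58° ≤ 2α = 77.32°  →  valid

δ = 2.58°, valid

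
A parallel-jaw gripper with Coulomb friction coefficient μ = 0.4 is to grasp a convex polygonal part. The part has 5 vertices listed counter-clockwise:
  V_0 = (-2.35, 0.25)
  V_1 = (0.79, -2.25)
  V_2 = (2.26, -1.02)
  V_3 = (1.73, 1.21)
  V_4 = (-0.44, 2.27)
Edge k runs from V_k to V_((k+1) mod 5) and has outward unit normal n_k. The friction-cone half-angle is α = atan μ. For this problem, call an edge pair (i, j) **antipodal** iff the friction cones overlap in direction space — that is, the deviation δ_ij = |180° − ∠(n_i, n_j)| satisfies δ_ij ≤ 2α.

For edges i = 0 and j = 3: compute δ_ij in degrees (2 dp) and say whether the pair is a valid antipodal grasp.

α = atan 0.4 = 21.80°;  2α = 43.60°
edge 0: e_0 = (+3.14, -2.50);  n_0 = (-0.6229, -0.7823)
edge 3: e_3 = (-2.17, +1.06);  n_3 = (+0.4389, +0.8985)
∠(n_0, n_3) = 167.51°
δ = |180° − 167.51°| = 12.49°
12.49° ≤ 2α = 43.60°  →  valid

δ = 12.49°, valid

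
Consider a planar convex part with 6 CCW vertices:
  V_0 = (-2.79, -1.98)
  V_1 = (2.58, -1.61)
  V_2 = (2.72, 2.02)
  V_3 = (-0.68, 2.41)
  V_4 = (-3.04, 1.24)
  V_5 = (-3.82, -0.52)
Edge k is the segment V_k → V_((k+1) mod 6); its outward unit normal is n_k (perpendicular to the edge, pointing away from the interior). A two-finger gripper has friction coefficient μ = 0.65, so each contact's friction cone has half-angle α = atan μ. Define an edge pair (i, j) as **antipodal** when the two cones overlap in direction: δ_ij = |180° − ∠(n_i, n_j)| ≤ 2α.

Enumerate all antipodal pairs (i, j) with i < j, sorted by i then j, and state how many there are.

count = 7; pairs: (0,2), (0,3), (0,4), (1,3), (1,4), (1,5), (2,5)

α = atan 0.65 = 33.02°;  2α = 66.05°
n_0 = (+0.0687, -0.9976)
n_1 = (+0.9993, -0.0385)
n_2 = (+0.1140, +0.9935)
n_3 = (-0.4442, +0.8959)
n_4 = (-0.9142, +0.4052)
n_5 = (-0.8171, -0.5765)
  (0,1): δ = 96.15°  ·
  (0,2): δ = 10.49°  ✓
  (0,3): δ = 22.43°  ✓
  (0,4): δ = 62.16°  ✓
  (0,5): δ = 121.26°  ·
  (1,2): δ = 94.33°  ·
  (1,3): δ = 61.42°  ✓
  (1,4): δ = 21.69°  ✓
  (1,5): δ = 37.41°  ✓
  (2,3): δ = 147.09°  ·
  (2,4): δ = 107.36°  ·
  (2,5): δ = 48.25°  ✓
  (3,4): δ = 140.27°  ·
  (3,5): δ = 81.17°  ·
  (4,5): δ = 120.90°  ·
antipodal pairs: 7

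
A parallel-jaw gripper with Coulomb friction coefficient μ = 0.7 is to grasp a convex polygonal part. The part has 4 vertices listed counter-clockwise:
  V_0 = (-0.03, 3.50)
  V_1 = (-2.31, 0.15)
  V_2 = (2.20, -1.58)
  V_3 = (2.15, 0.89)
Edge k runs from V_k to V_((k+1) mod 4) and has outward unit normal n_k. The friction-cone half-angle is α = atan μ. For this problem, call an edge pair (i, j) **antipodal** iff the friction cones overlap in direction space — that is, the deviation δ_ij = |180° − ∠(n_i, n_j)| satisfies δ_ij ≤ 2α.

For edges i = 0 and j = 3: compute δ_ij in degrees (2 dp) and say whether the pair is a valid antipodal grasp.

α = atan 0.7 = 34.99°;  2α = 69.98°
edge 0: e_0 = (-2.28, -3.35);  n_0 = (-0.8267, +0.5626)
edge 3: e_3 = (-2.18, +2.61);  n_3 = (+0.7675, +0.6411)
∠(n_0, n_3) = 105.89°
δ = |180° − 105.89°| = 74.11°
74.11° > 2α = 69.98°  →  invalid

δ = 74.11°, invalid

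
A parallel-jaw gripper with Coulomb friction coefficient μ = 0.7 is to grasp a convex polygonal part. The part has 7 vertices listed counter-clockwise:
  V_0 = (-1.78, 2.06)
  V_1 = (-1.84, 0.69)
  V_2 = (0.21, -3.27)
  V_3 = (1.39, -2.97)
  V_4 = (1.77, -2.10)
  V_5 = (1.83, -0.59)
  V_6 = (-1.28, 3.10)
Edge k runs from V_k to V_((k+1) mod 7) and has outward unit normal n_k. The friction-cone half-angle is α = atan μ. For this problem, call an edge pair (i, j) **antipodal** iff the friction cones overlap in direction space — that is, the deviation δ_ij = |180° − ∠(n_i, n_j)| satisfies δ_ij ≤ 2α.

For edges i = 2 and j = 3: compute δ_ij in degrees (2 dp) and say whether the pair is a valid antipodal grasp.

α = atan 0.7 = 34.99°;  2α = 69.98°
edge 2: e_2 = (+1.18, +0.30);  n_2 = (+0.2464, -0.9692)
edge 3: e_3 = (+0.38, +0.87);  n_3 = (+0.9164, -0.4003)
∠(n_2, n_3) = 52.14°
δ = |180° − 52.14°| = 127.86°
127.86° > 2α = 69.98°  →  invalid

δ = 127.86°, invalid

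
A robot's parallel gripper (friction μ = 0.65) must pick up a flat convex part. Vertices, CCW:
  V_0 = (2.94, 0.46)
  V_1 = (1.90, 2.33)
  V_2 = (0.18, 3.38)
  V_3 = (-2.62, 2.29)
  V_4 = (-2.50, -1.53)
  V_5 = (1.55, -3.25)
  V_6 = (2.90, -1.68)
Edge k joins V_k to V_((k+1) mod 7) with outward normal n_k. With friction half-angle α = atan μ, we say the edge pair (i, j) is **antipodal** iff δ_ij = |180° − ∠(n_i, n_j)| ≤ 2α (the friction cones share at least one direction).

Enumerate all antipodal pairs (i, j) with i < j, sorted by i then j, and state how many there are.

α = atan 0.65 = 33.02°;  2α = 66.05°
n_0 = (+0.8739, +0.4860)
n_1 = (+0.5210, +0.8535)
n_2 = (-0.3628, +0.9319)
n_3 = (-0.9995, -0.0314)
n_4 = (-0.3909, -0.9204)
n_5 = (+0.7582, -0.6520)
n_6 = (+0.9998, -0.0187)
  (0,1): δ = 150.48°  ·
  (0,2): δ = 97.81°  ·
  (0,3): δ = 27.28°  ✓
  (0,4): δ = 37.91°  ✓
  (0,5): δ = 110.23°  ·
  (0,6): δ = 149.85°  ·
  (1,2): δ = 127.33°  ·
  (1,3): δ = 56.80°  ✓
  (1,4): δ = 8.39°  ✓
  (1,5): δ = 80.71°  ·
  (1,6): δ = 120.33°  ·
  (2,3): δ = 109.47°  ·
  (2,4): δ = 44.28°  ✓
  (2,5): δ = 28.04°  ✓
  (2,6): δ = 67.66°  ·
  (3,4): δ = 114.81°  ·
  (3,5): δ = 42.49°  ✓
  (3,6): δ = 2.87°  ✓
  (4,5): δ = 107.68°  ·
  (4,6): δ = 68.06°  ·
  (5,6): δ = 140.38°  ·
antipodal pairs: 8

count = 8; pairs: (0,3), (0,4), (1,3), (1,4), (2,4), (2,5), (3,5), (3,6)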